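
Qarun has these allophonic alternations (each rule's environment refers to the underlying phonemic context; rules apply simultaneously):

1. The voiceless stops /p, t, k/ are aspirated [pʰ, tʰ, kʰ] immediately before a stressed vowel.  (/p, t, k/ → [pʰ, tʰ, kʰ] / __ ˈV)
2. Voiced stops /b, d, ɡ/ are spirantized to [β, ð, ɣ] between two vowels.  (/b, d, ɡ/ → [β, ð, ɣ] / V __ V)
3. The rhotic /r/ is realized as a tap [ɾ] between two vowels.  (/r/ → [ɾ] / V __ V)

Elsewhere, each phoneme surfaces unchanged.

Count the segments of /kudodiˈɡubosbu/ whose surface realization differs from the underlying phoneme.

4

Segments that undergo a rule: /d/ → [ð] (rule 2); /d/ → [ð] (rule 2); /ɡ/ → [ɣ] (rule 2); /b/ → [β] (rule 2).
All other segments surface unchanged.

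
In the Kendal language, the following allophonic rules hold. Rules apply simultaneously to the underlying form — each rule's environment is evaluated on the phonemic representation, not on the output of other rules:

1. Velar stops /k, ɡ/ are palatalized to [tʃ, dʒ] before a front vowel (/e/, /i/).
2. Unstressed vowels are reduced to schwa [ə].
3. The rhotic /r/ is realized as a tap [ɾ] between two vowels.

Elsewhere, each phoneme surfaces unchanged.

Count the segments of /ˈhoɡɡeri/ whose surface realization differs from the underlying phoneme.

4

Segments that undergo a rule: /ɡ/ → [dʒ] (rule 1); /e/ → [ə] (rule 2); /r/ → [ɾ] (rule 3); /i/ → [ə] (rule 2).
All other segments surface unchanged.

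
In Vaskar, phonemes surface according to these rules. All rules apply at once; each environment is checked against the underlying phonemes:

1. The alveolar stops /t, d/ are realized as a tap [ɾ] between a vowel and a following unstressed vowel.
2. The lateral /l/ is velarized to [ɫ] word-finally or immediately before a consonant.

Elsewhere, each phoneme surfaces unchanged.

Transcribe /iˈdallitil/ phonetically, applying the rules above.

/i/ — not in any rule's target class → [i].
/d/ (between /i/ and /a/) is in the target of rule 1 but the environment (between a vowel and a following unstressed vowel) is not met → [d].
/a/ (between /d/ and /l/): no rule targets it → [a].
Rule 2 applies to /l/ (between /a/ and /l/: word-finally or immediately before a consonant) → [ɫ].
/l/ — between /l/ and /i/; rule 2 does not apply here → [l].
/i/ (between /l/ and /t/) is unaffected → [i].
/t/ (between /i/ and /i/) occurs between a vowel and a following unstressed vowel → [ɾ] by rule 1.
/i/ (between /t/ and /l/): no rule targets it → [i].
/l/ — word-final, word-finally or immediately before a consonant — surfaces as [ɫ] (rule 2).

[iˈdaɫliɾiɫ]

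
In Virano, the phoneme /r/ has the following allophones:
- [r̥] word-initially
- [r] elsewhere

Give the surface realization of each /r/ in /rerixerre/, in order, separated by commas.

[r̥], [r], [r], [r]

Occurrence 1 (position 1): word-initially → [r̥].
Occurrence 2 (position 3): no conditioning environment matches → elsewhere allophone [r].
Occurrence 3 (position 7): no conditioning environment matches → elsewhere allophone [r].
Occurrence 4 (position 8): no conditioning environment matches → elsewhere allophone [r].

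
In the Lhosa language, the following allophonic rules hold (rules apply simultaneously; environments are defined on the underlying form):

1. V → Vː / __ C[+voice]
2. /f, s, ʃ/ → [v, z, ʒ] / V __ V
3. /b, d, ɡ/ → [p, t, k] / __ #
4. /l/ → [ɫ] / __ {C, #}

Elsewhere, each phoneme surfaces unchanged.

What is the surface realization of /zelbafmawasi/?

[zeːɫbafmaːwazi]

/z/ (word-initial) is unaffected → [z].
/e/ (between /z/ and /l/): before a voiced consonant, so rule 1 applies → [eː].
/l/ — between /e/ and /b/, word-finally or immediately before a consonant — surfaces as [ɫ] (rule 4).
/b/ (between /l/ and /a/): rule 3 targets it, but not word-finally → unchanged [b].
/a/ (between /b/ and /f/) is in the target of rule 1 but the environment (before a voiced consonant) is not met → [a].
/f/ (between /a/ and /m/) fails the environment for rule 2, so it stays [f].
/m/ stays [m].
/a/ meets the environment for rule 1 (before a voiced consonant) → [aː].
/w/ (between /a/ and /a/): no rule targets it → [w].
/a/ (between /w/ and /s/) fails the environment for rule 1, so it stays [a].
/s/ meets the environment for rule 2 (between two vowels) → [z].
/i/ — word-final; rule 1 does not apply here → [i].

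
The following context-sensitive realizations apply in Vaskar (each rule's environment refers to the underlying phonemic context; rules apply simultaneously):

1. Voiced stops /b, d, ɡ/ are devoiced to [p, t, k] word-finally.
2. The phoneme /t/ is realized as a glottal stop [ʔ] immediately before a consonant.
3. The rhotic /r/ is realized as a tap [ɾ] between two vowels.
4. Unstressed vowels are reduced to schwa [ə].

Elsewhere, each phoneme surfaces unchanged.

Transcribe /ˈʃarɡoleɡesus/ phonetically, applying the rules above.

[ˈʃarɡələɡəsəs]

/a/ (between /ʃ/ and /r/) is in the target of rule 4 but the environment (in an unstressed syllable) is not met → [a].
/r/ (between /a/ and /ɡ/) is in the target of rule 3 but the environment (between two vowels) is not met → [r].
/ɡ/ (between /r/ and /o/) fails the environment for rule 1, so it stays [ɡ].
/o/ (between /ɡ/ and /l/) occurs in an unstressed syllable → [ə] by rule 4.
/e/ meets the environment for rule 4 (in an unstressed syllable) → [ə].
/ɡ/ — between /e/ and /e/; rule 1 does not apply here → [ɡ].
Rule 4 applies to /e/ (between /ɡ/ and /s/: in an unstressed syllable) → [ə].
/u/ (between /s/ and /s/): in an unstressed syllable, so rule 4 applies → [ə].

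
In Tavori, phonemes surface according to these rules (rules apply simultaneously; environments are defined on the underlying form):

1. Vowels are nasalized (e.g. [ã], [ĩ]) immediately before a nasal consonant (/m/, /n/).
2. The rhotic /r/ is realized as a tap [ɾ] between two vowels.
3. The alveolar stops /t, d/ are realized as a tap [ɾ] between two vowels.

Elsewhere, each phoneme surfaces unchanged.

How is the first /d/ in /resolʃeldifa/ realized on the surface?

/d/ (between /l/ and /i/) is in the target of rule 3 but the environment (between two vowels) is not met → [d].

[d]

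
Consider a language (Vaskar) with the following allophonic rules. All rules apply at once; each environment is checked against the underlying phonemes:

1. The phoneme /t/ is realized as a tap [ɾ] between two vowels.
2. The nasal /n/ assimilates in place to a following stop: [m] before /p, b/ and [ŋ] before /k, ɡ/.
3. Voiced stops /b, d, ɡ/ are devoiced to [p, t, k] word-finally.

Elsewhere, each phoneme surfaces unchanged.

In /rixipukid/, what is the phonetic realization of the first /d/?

/d/ (word-final): word-finally, so rule 3 applies → [t].

[t]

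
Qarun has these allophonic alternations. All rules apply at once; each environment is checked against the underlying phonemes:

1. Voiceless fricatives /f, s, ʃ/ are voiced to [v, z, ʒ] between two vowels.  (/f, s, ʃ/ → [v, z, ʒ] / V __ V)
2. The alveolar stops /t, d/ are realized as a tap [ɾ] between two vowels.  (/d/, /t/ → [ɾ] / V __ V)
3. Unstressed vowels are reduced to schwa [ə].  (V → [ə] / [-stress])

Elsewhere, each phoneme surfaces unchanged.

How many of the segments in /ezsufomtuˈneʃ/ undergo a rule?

5

Segments that undergo a rule: /e/ → [ə] (rule 3); /u/ → [ə] (rule 3); /f/ → [v] (rule 1); /o/ → [ə] (rule 3); /u/ → [ə] (rule 3).
All other segments surface unchanged.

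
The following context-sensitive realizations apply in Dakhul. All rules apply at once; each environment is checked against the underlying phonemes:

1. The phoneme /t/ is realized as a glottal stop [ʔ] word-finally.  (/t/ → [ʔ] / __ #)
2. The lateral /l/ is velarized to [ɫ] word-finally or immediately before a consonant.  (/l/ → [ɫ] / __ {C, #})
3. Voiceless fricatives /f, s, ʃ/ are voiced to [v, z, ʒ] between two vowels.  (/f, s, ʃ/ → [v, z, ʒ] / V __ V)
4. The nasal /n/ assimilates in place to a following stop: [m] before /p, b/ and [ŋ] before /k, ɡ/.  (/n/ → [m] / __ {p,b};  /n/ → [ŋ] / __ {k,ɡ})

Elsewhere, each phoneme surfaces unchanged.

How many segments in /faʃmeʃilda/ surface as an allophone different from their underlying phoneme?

2

Segments that undergo a rule: /ʃ/ → [ʒ] (rule 3); /l/ → [ɫ] (rule 2).
All other segments surface unchanged.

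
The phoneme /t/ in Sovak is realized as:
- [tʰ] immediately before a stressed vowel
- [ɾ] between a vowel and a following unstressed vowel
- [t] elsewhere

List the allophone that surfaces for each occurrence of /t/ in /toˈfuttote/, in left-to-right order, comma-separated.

Occurrence 1 (position 1): no conditioning environment matches → elsewhere allophone [t].
Occurrence 2 (position 5): no conditioning environment matches → elsewhere allophone [t].
Occurrence 3 (position 6): no conditioning environment matches → elsewhere allophone [t].
Occurrence 4 (position 8): between a vowel and an unstressed vowel → [ɾ].

[t], [t], [t], [ɾ]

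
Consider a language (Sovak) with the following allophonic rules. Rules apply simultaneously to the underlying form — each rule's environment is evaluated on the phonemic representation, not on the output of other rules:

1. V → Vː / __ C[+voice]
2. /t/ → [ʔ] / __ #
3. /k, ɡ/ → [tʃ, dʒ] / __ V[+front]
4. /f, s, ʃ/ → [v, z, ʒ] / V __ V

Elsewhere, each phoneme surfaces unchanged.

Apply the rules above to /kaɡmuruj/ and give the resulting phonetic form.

/k/ — word-initial; rule 3 does not apply here → [k].
Rule 1 applies to /a/ (between /k/ and /ɡ/: before a voiced consonant) → [aː].
/ɡ/ (between /a/ and /m/) fails the environment for rule 3, so it stays [ɡ].
/m/ stays [m].
Rule 1 applies to /u/ (between /m/ and /r/: before a voiced consonant) → [uː].
/r/ (between /u/ and /u/): no rule targets it → [r].
/u/ meets the environment for rule 1 (before a voiced consonant) → [uː].
/j/ stays [j].

[kaːɡmuːruːj]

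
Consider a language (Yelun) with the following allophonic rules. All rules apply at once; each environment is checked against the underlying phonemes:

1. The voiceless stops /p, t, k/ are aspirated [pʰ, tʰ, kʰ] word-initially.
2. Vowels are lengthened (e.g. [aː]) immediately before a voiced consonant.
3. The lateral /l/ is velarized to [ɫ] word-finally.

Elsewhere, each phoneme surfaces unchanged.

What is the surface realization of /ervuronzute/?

[eːrvuːroːnzute]

/e/ meets the environment for rule 2 (before a voiced consonant) → [eː].
/u/ (between /v/ and /r/): before a voiced consonant, so rule 2 applies → [uː].
/o/ meets the environment for rule 2 (before a voiced consonant) → [oː].
/u/ (between /z/ and /t/) fails the environment for rule 2, so it stays [u].
/t/ (between /u/ and /e/): rule 1 targets it, but not word-initially → unchanged [t].
/e/ (word-final): rule 2 targets it, but not before a voiced consonant → unchanged [e].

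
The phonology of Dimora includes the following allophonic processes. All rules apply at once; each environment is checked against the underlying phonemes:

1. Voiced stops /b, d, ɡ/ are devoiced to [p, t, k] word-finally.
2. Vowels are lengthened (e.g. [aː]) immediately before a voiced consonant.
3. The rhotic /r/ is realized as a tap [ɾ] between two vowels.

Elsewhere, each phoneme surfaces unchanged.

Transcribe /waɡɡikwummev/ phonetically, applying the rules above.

/w/ (word-initial) is unaffected → [w].
/a/ meets the environment for rule 2 (before a voiced consonant) → [aː].
/ɡ/ (between /a/ and /ɡ/): rule 1 targets it, but not word-finally → unchanged [ɡ].
/ɡ/ (between /ɡ/ and /i/) fails the environment for rule 1, so it stays [ɡ].
/i/ (between /ɡ/ and /k/) fails the environment for rule 2, so it stays [i].
/k/ — not in any rule's target class → [k].
/w/ (between /k/ and /u/) is unaffected → [w].
/u/ (between /w/ and /m/): before a voiced consonant, so rule 2 applies → [uː].
/m/ — not in any rule's target class → [m].
/m/ stays [m].
/e/ meets the environment for rule 2 (before a voiced consonant) → [eː].
/v/ (word-final) is unaffected → [v].

[waːɡɡikwuːmmeːv]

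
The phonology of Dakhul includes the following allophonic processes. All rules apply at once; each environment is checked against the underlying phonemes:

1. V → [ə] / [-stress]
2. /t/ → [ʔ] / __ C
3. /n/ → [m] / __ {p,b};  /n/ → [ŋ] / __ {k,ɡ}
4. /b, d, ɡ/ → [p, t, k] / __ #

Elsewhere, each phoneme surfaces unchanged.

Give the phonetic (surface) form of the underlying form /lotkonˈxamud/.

[ləʔkənˈxamət]

/l/ — not in any rule's target class → [l].
Rule 1 applies to /o/ (between /l/ and /t/: in an unstressed syllable) → [ə].
/t/ (between /o/ and /k/): immediately before a consonant, so rule 2 applies → [ʔ].
/k/ (between /t/ and /o/) is unaffected → [k].
Rule 1 applies to /o/ (between /k/ and /n/: in an unstressed syllable) → [ə].
/n/ — between /o/ and /x/; rule 3 does not apply here → [n].
/x/ — not in any rule's target class → [x].
/a/ — between /x/ and /m/; rule 1 does not apply here → [a].
/m/ stays [m].
/u/ (between /m/ and /d/) occurs in an unstressed syllable → [ə] by rule 1.
/d/ meets the environment for rule 4 (word-finally) → [t].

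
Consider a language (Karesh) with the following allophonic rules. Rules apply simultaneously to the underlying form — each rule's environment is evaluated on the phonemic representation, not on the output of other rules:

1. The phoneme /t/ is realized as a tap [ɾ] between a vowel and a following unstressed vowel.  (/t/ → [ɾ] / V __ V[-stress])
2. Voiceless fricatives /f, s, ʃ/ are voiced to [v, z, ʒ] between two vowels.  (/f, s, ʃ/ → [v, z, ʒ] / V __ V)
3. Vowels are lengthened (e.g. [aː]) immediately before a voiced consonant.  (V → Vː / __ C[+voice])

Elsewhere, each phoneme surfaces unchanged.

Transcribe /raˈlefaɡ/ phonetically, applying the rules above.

[raːˈlevaːɡ]

/r/ stays [r].
/a/ (between /r/ and /l/): before a voiced consonant, so rule 3 applies → [aː].
/l/ (between /a/ and /e/): no rule targets it → [l].
/e/ (between /l/ and /f/) is in the target of rule 3 but the environment (before a voiced consonant) is not met → [e].
Rule 2 applies to /f/ (between /e/ and /a/: between two vowels) → [v].
Rule 3 applies to /a/ (between /f/ and /ɡ/: before a voiced consonant) → [aː].
/ɡ/ (word-final) is unaffected → [ɡ].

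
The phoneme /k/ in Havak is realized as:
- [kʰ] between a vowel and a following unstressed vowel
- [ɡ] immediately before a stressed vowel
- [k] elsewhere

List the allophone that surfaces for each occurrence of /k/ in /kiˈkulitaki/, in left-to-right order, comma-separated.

[k], [ɡ], [kʰ]

Occurrence 1 (position 1): no conditioning environment matches → elsewhere allophone [k].
Occurrence 2 (position 3): immediately before a stressed vowel → [ɡ].
Occurrence 3 (position 9): between a vowel and a following unstressed vowel → [kʰ].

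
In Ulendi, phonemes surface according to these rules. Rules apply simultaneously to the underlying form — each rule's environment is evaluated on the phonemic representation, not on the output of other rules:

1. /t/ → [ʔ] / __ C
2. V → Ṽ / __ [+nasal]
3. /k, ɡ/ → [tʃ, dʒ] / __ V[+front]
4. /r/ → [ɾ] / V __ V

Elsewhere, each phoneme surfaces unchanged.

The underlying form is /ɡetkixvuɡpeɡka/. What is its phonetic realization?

[dʒeʔtʃixvuɡpeɡka]

/ɡ/ meets the environment for rule 3 (before a front vowel) → [dʒ].
/e/ (between /ɡ/ and /t/) is in the target of rule 2 but the environment (before a nasal consonant) is not met → [e].
/t/ meets the environment for rule 1 (immediately before a consonant) → [ʔ].
/k/ (between /t/ and /i/): before a front vowel, so rule 3 applies → [tʃ].
/i/ — between /k/ and /x/; rule 2 does not apply here → [i].
/u/ (between /v/ and /ɡ/) is in the target of rule 2 but the environment (before a nasal consonant) is not met → [u].
/ɡ/ (between /u/ and /p/): rule 3 targets it, but not before a front vowel → unchanged [ɡ].
/e/ (between /p/ and /ɡ/) fails the environment for rule 2, so it stays [e].
/ɡ/ (between /e/ and /k/): rule 3 targets it, but not before a front vowel → unchanged [ɡ].
/k/ — between /ɡ/ and /a/; rule 3 does not apply here → [k].
/a/ (word-final): rule 2 targets it, but not before a nasal consonant → unchanged [a].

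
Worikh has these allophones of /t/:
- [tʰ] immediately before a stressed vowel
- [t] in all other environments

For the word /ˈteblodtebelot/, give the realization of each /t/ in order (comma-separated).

Occurrence 1 (position 1): immediately before a stressed vowel → [tʰ].
Occurrence 2 (position 7): no conditioning environment matches → elsewhere allophone [t].
Occurrence 3 (position 13): no conditioning environment matches → elsewhere allophone [t].

[tʰ], [t], [t]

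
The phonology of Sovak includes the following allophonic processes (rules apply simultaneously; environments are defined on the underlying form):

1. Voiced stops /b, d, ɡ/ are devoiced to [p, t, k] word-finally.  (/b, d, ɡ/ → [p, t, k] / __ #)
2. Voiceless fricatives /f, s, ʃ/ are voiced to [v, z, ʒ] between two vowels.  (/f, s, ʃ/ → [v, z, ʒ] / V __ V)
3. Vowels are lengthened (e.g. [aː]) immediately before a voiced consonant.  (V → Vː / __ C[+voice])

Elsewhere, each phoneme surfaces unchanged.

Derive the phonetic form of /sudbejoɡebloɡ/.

[suːdbeːjoːɡeːbloːk]

/s/ (word-initial) is in the target of rule 2 but the environment (between two vowels) is not met → [s].
/u/ (between /s/ and /d/): before a voiced consonant, so rule 3 applies → [uː].
/d/ — between /u/ and /b/; rule 1 does not apply here → [d].
/b/ (between /d/ and /e/) is in the target of rule 1 but the environment (word-finally) is not met → [b].
Rule 3 applies to /e/ (between /b/ and /j/: before a voiced consonant) → [eː].
/j/ (between /e/ and /o/): no rule targets it → [j].
Rule 3 applies to /o/ (between /j/ and /ɡ/: before a voiced consonant) → [oː].
/ɡ/ (between /o/ and /e/): rule 1 targets it, but not word-finally → unchanged [ɡ].
Rule 3 applies to /e/ (between /ɡ/ and /b/: before a voiced consonant) → [eː].
/b/ (between /e/ and /l/): rule 1 targets it, but not word-finally → unchanged [b].
/l/ — not in any rule's target class → [l].
Rule 3 applies to /o/ (between /l/ and /ɡ/: before a voiced consonant) → [oː].
Rule 1 applies to /ɡ/ (word-final: word-finally) → [k].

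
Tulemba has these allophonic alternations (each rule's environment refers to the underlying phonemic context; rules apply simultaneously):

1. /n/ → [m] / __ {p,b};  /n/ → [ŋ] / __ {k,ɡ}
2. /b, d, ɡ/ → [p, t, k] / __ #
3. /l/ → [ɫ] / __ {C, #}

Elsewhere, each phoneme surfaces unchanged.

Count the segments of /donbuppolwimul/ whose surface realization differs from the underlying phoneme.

Segments that undergo a rule: /n/ → [m] (rule 1); /l/ → [ɫ] (rule 3); /l/ → [ɫ] (rule 3).
All other segments surface unchanged.

3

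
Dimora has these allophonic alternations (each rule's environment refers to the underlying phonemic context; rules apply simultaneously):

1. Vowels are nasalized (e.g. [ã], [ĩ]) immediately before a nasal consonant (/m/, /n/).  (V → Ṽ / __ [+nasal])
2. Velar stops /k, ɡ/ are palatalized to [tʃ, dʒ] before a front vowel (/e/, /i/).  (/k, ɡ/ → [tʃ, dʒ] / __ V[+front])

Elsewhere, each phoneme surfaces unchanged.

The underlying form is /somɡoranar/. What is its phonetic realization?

[sõmɡorãnar]

/s/ (word-initial) is unaffected → [s].
/o/ meets the environment for rule 1 (before a nasal consonant) → [õ].
/m/ (between /o/ and /ɡ/): no rule targets it → [m].
/ɡ/ (between /m/ and /o/) fails the environment for rule 2, so it stays [ɡ].
/o/ — between /ɡ/ and /r/; rule 1 does not apply here → [o].
/r/ stays [r].
/a/ (between /r/ and /n/) occurs before a nasal consonant → [ã] by rule 1.
/n/ (between /a/ and /a/) is unaffected → [n].
/a/ (between /n/ and /r/): rule 1 targets it, but not before a nasal consonant → unchanged [a].
/r/ (word-final): no rule targets it → [r].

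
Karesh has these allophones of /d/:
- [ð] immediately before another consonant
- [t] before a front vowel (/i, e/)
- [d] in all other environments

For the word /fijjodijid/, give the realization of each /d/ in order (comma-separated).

Occurrence 1 (position 6): before a front vowel (/i, e/) → [t].
Occurrence 2 (position 10): no conditioning environment matches → elsewhere allophone [d].

[t], [d]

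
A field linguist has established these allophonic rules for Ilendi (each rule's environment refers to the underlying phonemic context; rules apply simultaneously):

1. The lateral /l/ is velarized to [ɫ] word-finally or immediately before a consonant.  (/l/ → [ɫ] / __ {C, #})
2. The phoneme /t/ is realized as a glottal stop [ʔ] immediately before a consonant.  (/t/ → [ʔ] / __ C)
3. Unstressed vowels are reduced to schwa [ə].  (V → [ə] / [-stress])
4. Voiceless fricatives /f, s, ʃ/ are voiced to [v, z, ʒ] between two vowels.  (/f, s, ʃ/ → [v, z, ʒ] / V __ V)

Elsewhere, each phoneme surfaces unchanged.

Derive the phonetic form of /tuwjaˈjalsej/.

/t/ (word-initial) is in the target of rule 2 but the environment (immediately before a consonant) is not met → [t].
/u/ — between /t/ and /w/, in an unstressed syllable — surfaces as [ə] (rule 3).
/w/ — not in any rule's target class → [w].
/j/ (between /w/ and /a/): no rule targets it → [j].
Rule 3 applies to /a/ (between /j/ and /j/: in an unstressed syllable) → [ə].
/j/ — not in any rule's target class → [j].
/a/ — between /j/ and /l/; rule 3 does not apply here → [a].
/l/ meets the environment for rule 1 (word-finally or immediately before a consonant) → [ɫ].
/s/ (between /l/ and /e/) is in the target of rule 4 but the environment (between two vowels) is not met → [s].
/e/ (between /s/ and /j/) occurs in an unstressed syllable → [ə] by rule 3.
/j/ (word-final) is unaffected → [j].

[təwjəˈjaɫsəj]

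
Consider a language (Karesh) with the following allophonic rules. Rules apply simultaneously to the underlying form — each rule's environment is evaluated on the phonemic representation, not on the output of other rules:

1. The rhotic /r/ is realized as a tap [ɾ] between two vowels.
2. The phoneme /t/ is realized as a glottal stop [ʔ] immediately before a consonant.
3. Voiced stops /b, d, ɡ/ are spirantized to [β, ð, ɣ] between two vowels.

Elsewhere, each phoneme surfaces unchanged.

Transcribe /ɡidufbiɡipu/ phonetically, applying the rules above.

[ɡiðufbiɣipu]

/ɡ/ (word-initial) is in the target of rule 3 but the environment (between two vowels) is not met → [ɡ].
/d/ — between /i/ and /u/, between two vowels — surfaces as [ð] (rule 3).
/b/ — between /f/ and /i/; rule 3 does not apply here → [b].
/ɡ/ (between /i/ and /i/): between two vowels, so rule 3 applies → [ɣ].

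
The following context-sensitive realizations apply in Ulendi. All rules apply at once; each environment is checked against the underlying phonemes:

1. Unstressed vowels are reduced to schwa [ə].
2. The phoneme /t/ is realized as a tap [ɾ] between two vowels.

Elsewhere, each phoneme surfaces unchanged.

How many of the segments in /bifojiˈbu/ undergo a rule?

Segments that undergo a rule: /i/ → [ə] (rule 1); /o/ → [ə] (rule 1); /i/ → [ə] (rule 1).
All other segments surface unchanged.

3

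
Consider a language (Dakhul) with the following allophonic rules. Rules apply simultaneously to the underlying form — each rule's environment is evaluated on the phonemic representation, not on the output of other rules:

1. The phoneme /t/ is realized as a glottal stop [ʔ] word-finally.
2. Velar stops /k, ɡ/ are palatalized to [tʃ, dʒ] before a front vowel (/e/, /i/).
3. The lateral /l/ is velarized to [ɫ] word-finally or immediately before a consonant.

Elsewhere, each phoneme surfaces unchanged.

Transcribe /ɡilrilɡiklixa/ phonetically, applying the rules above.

[dʒiɫriɫdʒiklixa]

/ɡ/ meets the environment for rule 2 (before a front vowel) → [dʒ].
/i/ stays [i].
/l/ (between /i/ and /r/): word-finally or immediately before a consonant, so rule 3 applies → [ɫ].
/r/ (between /l/ and /i/) is unaffected → [r].
/i/ (between /r/ and /l/) is unaffected → [i].
/l/ meets the environment for rule 3 (word-finally or immediately before a consonant) → [ɫ].
/ɡ/ (between /l/ and /i/): before a front vowel, so rule 2 applies → [dʒ].
/i/ (between /ɡ/ and /k/): no rule targets it → [i].
/k/ (between /i/ and /l/): rule 2 targets it, but not before a front vowel → unchanged [k].
/l/ — between /k/ and /i/; rule 3 does not apply here → [l].
/i/ stays [i].
/x/ — not in any rule's target class → [x].
/a/ stays [a].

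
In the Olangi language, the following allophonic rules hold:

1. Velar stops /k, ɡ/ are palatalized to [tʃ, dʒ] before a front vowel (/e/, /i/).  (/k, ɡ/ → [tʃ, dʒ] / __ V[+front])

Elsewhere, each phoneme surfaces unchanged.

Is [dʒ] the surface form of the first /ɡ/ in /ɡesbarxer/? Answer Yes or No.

Yes

/ɡ/ (word-initial): before a front vowel, so rule 1 applies → [dʒ].
The actual realization is [dʒ], which matches [dʒ].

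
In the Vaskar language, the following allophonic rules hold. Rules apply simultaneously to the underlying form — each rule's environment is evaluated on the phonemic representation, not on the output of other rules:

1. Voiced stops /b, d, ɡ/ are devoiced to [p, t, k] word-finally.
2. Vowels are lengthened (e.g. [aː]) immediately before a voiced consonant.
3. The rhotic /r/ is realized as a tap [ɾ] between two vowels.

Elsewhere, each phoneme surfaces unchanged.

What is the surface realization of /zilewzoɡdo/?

[ziːleːwzoːɡdo]

/z/ (word-initial) is unaffected → [z].
/i/ (between /z/ and /l/) occurs before a voiced consonant → [iː] by rule 2.
/l/ stays [l].
Rule 2 applies to /e/ (between /l/ and /w/: before a voiced consonant) → [eː].
/w/ (between /e/ and /z/): no rule targets it → [w].
/z/ (between /w/ and /o/) is unaffected → [z].
/o/ (between /z/ and /ɡ/) occurs before a voiced consonant → [oː] by rule 2.
/ɡ/ — between /o/ and /d/; rule 1 does not apply here → [ɡ].
/d/ — between /ɡ/ and /o/; rule 1 does not apply here → [d].
/o/ (word-final) is in the target of rule 2 but the environment (before a voiced consonant) is not met → [o].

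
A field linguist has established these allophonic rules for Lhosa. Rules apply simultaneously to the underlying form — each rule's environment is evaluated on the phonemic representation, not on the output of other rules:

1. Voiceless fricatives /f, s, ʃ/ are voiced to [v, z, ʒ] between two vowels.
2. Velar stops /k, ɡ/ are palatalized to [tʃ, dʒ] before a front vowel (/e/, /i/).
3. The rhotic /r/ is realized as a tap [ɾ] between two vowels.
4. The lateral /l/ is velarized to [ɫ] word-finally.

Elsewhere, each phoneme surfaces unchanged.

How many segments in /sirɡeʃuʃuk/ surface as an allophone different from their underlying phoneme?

Segments that undergo a rule: /ɡ/ → [dʒ] (rule 2); /ʃ/ → [ʒ] (rule 1); /ʃ/ → [ʒ] (rule 1).
All other segments surface unchanged.

3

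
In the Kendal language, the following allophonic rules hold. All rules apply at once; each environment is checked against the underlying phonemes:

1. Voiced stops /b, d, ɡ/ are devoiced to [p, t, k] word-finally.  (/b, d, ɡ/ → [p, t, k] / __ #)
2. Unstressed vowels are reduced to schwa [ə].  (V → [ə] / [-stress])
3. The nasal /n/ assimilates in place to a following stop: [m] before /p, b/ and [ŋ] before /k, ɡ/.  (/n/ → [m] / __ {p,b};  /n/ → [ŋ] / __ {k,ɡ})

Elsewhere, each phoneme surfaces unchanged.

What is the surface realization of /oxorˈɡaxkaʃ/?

Rule 2 applies to /o/ (word-initial: in an unstressed syllable) → [ə].
/x/ (between /o/ and /o/): no rule targets it → [x].
Rule 2 applies to /o/ (between /x/ and /r/: in an unstressed syllable) → [ə].
/r/ — not in any rule's target class → [r].
/ɡ/ (between /r/ and /a/) is in the target of rule 1 but the environment (word-finally) is not met → [ɡ].
/a/ (between /ɡ/ and /x/) is in the target of rule 2 but the environment (in an unstressed syllable) is not met → [a].
/x/ — not in any rule's target class → [x].
/k/ — not in any rule's target class → [k].
/a/ — between /k/ and /ʃ/, in an unstressed syllable — surfaces as [ə] (rule 2).
/ʃ/ stays [ʃ].

[əxərˈɡaxkəʃ]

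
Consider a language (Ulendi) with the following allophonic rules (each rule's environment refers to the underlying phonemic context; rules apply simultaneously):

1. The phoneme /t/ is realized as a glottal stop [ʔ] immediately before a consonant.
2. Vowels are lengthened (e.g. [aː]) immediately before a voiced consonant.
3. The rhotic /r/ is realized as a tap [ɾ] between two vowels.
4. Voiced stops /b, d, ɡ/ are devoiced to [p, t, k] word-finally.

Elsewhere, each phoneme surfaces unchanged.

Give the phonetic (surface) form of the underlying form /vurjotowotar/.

/u/ (between /v/ and /r/): before a voiced consonant, so rule 2 applies → [uː].
/r/ (between /u/ and /j/) fails the environment for rule 3, so it stays [r].
/o/ (between /j/ and /t/) is in the target of rule 2 but the environment (before a voiced consonant) is not met → [o].
/t/ (between /o/ and /o/) is in the target of rule 1 but the environment (immediately before a consonant) is not met → [t].
/o/ (between /t/ and /w/): before a voiced consonant, so rule 2 applies → [oː].
/o/ (between /w/ and /t/) fails the environment for rule 2, so it stays [o].
/t/ — between /o/ and /a/; rule 1 does not apply here → [t].
/a/ — between /t/ and /r/, before a voiced consonant — surfaces as [aː] (rule 2).
/r/ (word-final): rule 3 targets it, but not between two vowels → unchanged [r].

[vuːrjotoːwotaːr]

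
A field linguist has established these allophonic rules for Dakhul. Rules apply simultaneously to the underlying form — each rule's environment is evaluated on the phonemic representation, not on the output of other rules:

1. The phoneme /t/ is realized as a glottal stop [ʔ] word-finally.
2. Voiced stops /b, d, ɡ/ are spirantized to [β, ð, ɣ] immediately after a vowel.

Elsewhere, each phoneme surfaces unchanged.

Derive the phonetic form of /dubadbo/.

[duβaðbo]

/d/ (word-initial): rule 2 targets it, but not immediately after a vowel → unchanged [d].
/u/ stays [u].
Rule 2 applies to /b/ (between /u/ and /a/: immediately after a vowel) → [β].
/a/ (between /b/ and /d/) is unaffected → [a].
/d/ (between /a/ and /b/): immediately after a vowel, so rule 2 applies → [ð].
/b/ (between /d/ and /o/): rule 2 targets it, but not immediately after a vowel → unchanged [b].
/o/ (word-final) is unaffected → [o].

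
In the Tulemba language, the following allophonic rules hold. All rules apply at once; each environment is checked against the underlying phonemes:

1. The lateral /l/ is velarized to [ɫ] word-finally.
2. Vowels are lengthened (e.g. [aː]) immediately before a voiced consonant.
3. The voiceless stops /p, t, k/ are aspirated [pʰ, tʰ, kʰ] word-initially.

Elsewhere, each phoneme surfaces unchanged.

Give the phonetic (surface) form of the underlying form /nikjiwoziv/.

/n/ stays [n].
/i/ (between /n/ and /k/): rule 2 targets it, but not before a voiced consonant → unchanged [i].
/k/ — between /i/ and /j/; rule 3 does not apply here → [k].
/j/ — not in any rule's target class → [j].
/i/ (between /j/ and /w/) occurs before a voiced consonant → [iː] by rule 2.
/w/ (between /i/ and /o/) is unaffected → [w].
Rule 2 applies to /o/ (between /w/ and /z/: before a voiced consonant) → [oː].
/z/ — not in any rule's target class → [z].
Rule 2 applies to /i/ (between /z/ and /v/: before a voiced consonant) → [iː].
/v/ — not in any rule's target class → [v].

[nikjiːwoːziːv]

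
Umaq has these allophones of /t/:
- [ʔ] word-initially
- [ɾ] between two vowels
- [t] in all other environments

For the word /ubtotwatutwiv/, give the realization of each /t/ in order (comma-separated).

Occurrence 1 (position 3): no conditioning environment matches → elsewhere allophone [t].
Occurrence 2 (position 5): no conditioning environment matches → elsewhere allophone [t].
Occurrence 3 (position 8): between two vowels → [ɾ].
Occurrence 4 (position 10): no conditioning environment matches → elsewhere allophone [t].

[t], [t], [ɾ], [t]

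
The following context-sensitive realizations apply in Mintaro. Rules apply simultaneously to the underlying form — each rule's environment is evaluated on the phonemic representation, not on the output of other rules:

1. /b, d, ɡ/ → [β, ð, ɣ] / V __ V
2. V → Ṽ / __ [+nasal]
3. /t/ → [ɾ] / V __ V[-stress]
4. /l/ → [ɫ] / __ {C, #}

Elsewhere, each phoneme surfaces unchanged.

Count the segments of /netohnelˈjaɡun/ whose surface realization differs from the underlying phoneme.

Segments that undergo a rule: /t/ → [ɾ] (rule 3); /l/ → [ɫ] (rule 4); /ɡ/ → [ɣ] (rule 1); /u/ → [ũ] (rule 2).
All other segments surface unchanged.

4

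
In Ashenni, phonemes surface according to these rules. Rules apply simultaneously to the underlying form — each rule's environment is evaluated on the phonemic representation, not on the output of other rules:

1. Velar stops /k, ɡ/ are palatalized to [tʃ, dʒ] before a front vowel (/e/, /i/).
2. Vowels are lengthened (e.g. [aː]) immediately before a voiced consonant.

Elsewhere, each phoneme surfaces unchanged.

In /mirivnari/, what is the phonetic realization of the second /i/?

Rule 2 applies to /i/ (between /r/ and /v/: before a voiced consonant) → [iː].

[iː]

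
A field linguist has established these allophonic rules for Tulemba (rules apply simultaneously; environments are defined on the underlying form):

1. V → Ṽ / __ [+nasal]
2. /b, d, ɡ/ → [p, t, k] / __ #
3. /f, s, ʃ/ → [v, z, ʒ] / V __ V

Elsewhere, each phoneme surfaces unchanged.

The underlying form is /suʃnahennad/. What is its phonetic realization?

/s/ (word-initial): rule 3 targets it, but not between two vowels → unchanged [s].
/u/ (between /s/ and /ʃ/): rule 1 targets it, but not before a nasal consonant → unchanged [u].
/ʃ/ (between /u/ and /n/) is in the target of rule 3 but the environment (between two vowels) is not met → [ʃ].
/n/ (between /ʃ/ and /a/): no rule targets it → [n].
/a/ (between /n/ and /h/): rule 1 targets it, but not before a nasal consonant → unchanged [a].
/h/ (between /a/ and /e/) is unaffected → [h].
/e/ meets the environment for rule 1 (before a nasal consonant) → [ẽ].
/n/ (between /e/ and /n/) is unaffected → [n].
/n/ (between /n/ and /a/) is unaffected → [n].
/a/ — between /n/ and /d/; rule 1 does not apply here → [a].
/d/ meets the environment for rule 2 (word-finally) → [t].

[suʃnahẽnnat]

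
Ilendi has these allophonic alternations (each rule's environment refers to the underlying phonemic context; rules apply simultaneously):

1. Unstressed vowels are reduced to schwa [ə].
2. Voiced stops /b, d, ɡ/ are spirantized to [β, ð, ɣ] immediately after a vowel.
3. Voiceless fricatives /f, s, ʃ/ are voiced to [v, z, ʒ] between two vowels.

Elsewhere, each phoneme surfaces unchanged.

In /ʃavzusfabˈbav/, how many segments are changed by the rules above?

4

Segments that undergo a rule: /a/ → [ə] (rule 1); /u/ → [ə] (rule 1); /a/ → [ə] (rule 1); /b/ → [β] (rule 2).
All other segments surface unchanged.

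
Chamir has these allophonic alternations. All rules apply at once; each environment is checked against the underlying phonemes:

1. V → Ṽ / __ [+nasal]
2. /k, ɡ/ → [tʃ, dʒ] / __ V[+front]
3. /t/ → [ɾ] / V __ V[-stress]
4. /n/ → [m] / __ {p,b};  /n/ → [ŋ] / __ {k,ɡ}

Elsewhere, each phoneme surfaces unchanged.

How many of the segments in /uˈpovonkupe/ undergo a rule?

Segments that undergo a rule: /o/ → [õ] (rule 1); /n/ → [ŋ] (rule 4).
All other segments surface unchanged.

2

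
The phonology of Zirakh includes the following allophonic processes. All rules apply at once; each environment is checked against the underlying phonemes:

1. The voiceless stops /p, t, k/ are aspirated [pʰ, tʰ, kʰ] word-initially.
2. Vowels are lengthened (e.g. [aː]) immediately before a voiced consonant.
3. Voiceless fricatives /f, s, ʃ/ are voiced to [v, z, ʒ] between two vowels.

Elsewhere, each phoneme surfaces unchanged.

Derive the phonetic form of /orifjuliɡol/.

[oːrifjuːliːɡoːl]

/o/ — word-initial, before a voiced consonant — surfaces as [oː] (rule 2).
/r/ — not in any rule's target class → [r].
/i/ — between /r/ and /f/; rule 2 does not apply here → [i].
/f/ — between /i/ and /j/; rule 3 does not apply here → [f].
/j/ — not in any rule's target class → [j].
Rule 2 applies to /u/ (between /j/ and /l/: before a voiced consonant) → [uː].
/l/ (between /u/ and /i/) is unaffected → [l].
/i/ (between /l/ and /ɡ/) occurs before a voiced consonant → [iː] by rule 2.
/ɡ/ (between /i/ and /o/): no rule targets it → [ɡ].
/o/ (between /ɡ/ and /l/) occurs before a voiced consonant → [oː] by rule 2.
/l/ (word-final): no rule targets it → [l].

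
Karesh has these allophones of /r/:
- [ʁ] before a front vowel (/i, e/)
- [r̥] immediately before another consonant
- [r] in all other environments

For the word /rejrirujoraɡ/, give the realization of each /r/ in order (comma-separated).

[ʁ], [ʁ], [r], [r]

Occurrence 1 (position 1): before a front vowel (/i, e/) → [ʁ].
Occurrence 2 (position 4): before a front vowel (/i, e/) → [ʁ].
Occurrence 3 (position 6): no conditioning environment matches → elsewhere allophone [r].
Occurrence 4 (position 10): no conditioning environment matches → elsewhere allophone [r].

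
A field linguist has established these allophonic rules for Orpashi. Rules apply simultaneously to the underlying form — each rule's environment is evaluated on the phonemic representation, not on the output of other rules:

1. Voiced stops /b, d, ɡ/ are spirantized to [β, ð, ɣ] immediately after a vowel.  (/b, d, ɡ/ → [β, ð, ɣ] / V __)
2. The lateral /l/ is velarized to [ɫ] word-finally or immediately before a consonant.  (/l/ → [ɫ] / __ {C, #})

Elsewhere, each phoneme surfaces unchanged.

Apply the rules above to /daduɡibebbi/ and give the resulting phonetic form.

/d/ (word-initial) is in the target of rule 1 but the environment (immediately after a vowel) is not met → [d].
/a/ (between /d/ and /d/): no rule targets it → [a].
/d/ meets the environment for rule 1 (immediately after a vowel) → [ð].
/u/ (between /d/ and /ɡ/) is unaffected → [u].
/ɡ/ — between /u/ and /i/, immediately after a vowel — surfaces as [ɣ] (rule 1).
/i/ — not in any rule's target class → [i].
/b/ (between /i/ and /e/): immediately after a vowel, so rule 1 applies → [β].
/e/ — not in any rule's target class → [e].
/b/ meets the environment for rule 1 (immediately after a vowel) → [β].
/b/ (between /b/ and /i/) fails the environment for rule 1, so it stays [b].
/i/ (word-final): no rule targets it → [i].

[daðuɣiβeβbi]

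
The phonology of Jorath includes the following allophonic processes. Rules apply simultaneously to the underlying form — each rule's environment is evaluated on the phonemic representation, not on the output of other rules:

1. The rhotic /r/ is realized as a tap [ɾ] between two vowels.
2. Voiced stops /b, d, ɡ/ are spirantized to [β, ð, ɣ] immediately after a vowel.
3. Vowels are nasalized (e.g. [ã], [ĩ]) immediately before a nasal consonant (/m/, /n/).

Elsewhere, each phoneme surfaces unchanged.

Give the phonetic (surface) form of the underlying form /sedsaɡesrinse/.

/s/ — not in any rule's target class → [s].
/e/ (between /s/ and /d/): rule 3 targets it, but not before a nasal consonant → unchanged [e].
/d/ (between /e/ and /s/): immediately after a vowel, so rule 2 applies → [ð].
/s/ — not in any rule's target class → [s].
/a/ (between /s/ and /ɡ/): rule 3 targets it, but not before a nasal consonant → unchanged [a].
Rule 2 applies to /ɡ/ (between /a/ and /e/: immediately after a vowel) → [ɣ].
/e/ (between /ɡ/ and /s/): rule 3 targets it, but not before a nasal consonant → unchanged [e].
/s/ (between /e/ and /r/): no rule targets it → [s].
/r/ (between /s/ and /i/) is in the target of rule 1 but the environment (between two vowels) is not met → [r].
Rule 3 applies to /i/ (between /r/ and /n/: before a nasal consonant) → [ĩ].
/n/ stays [n].
/s/ stays [s].
/e/ — word-final; rule 3 does not apply here → [e].

[seðsaɣesrĩnse]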